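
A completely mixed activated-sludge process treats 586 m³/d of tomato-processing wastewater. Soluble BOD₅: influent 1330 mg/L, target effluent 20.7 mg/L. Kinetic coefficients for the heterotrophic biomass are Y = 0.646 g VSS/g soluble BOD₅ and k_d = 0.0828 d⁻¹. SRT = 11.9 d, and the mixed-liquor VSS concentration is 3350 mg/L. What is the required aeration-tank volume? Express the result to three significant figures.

Steady-state biomass mass balance: V·X·(1 + k_d·θ_c) = Y·Q·(S₀ − S)·θ_c, so V = 0.646 × 586 × (1330 − 20.7) × 11.9 / [3350 × (1 + 0.0828 × 11.9)] = 5.9×10^6 / 6651 = 886.8 m³.

V ≈ 887 m³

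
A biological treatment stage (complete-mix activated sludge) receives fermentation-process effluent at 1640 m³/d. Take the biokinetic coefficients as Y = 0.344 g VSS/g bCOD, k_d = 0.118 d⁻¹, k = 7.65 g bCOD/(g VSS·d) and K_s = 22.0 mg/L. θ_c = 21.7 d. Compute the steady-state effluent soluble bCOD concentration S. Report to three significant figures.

S ≈ 1.46 mg/L

From the Monod/SRT balance for a CMAS, S = K_s·(1+k_d θ_c)/[θ_c·(Y k − k_d) − 1] = 22.0 × (1 + 0.118 × 21.7) / [21.7 × (0.344 × 7.65 − 0.118) − 1] = 78.33 / 53.55 = 1.463 mg/L.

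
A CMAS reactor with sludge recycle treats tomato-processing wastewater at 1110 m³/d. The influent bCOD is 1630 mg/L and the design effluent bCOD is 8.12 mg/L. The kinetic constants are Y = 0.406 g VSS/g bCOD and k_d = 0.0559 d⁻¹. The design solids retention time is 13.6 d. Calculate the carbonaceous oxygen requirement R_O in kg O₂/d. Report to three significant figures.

Y_obs = Y / (1 + k_d θ_c) = 0.406 / (1 + 0.0559 × 13.6) = 0.406 / 1.760 = 0.2307.
Q·(S₀ − S) = 1110 × (1630 − 8.12) × 10⁻³ = 1800 kg/d removed.
P_X = Y_obs·Q·(S₀ − S) = 0.2307 × 1800 = 415.2 kg VSS/d.
R_O = Q·(S₀ − S) − 1.42·P_X = 1800 − 1.42 × 415.2 = 1211 kg O₂/d.

R_O ≈ 1210 kg O₂/d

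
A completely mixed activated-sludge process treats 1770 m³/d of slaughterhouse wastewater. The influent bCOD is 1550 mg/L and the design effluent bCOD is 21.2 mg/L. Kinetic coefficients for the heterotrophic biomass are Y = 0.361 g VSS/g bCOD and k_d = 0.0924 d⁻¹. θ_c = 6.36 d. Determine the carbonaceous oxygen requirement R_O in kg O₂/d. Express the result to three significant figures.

R_O ≈ 1830 kg O₂/d

The observed yield is Y_obs = Y/(1 + k_d·θ_c) = 0.361 / (1 + 0.0924 × 6.36) = 0.361 / 1.588 = 0.2274 g VSS per g bCOD removed.
Mass of bCOD removed per day: Q(S₀ − S) = 1770 × 1529 g/m³ = 2706 kg/d.
P_X = Y_obs·Q·(S₀ − S) = 0.2274 × 2706 = 615.3 kg VSS/d.
Carbonaceous O₂ demand = substrate oxidised − cell-mass equivalent = 2706 − 1.42 × 615.3 = 1832 kg O₂/d.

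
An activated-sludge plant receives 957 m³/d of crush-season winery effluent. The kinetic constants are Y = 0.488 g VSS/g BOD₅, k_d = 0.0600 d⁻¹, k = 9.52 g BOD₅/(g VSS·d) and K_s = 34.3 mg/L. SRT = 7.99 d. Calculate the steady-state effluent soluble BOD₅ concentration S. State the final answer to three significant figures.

S ≈ 1.42 mg/L

Effluent substrate depends only on kinetics and SRT: S = K_s(1 + k_d θ_c) / [θ_c(Yk − k_d) − 1] = 34.3 × (1 + 0.0600 × 7.99) / [7.99 × (0.488 × 9.52 − 0.0600) − 1] = 50.74 / 35.64 = 1.424 mg/L.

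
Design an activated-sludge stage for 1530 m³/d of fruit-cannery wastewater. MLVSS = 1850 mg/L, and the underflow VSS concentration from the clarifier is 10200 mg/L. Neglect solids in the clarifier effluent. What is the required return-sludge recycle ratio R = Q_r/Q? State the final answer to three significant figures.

R = Q_r/Q = X/(X_r − X) = 1850 / (10200 − 1850) = 0.2216.

R ≈ 0.222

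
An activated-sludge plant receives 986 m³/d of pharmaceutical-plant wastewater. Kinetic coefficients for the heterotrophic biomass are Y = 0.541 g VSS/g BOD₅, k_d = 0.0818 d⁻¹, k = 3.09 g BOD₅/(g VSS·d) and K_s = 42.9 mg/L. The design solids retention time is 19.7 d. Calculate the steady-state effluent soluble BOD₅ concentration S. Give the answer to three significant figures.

S ≈ 3.69 mg/L

From the Monod/SRT balance for a CMAS, S = K_s·(1+k_d θ_c)/[θ_c·(Y k − k_d) − 1] = 42.9 × (1 + 0.0818 × 19.7) / [19.7 × (0.541 × 3.09 − 0.0818) − 1] = 112.0 / 30.32 = 3.695 mg/L.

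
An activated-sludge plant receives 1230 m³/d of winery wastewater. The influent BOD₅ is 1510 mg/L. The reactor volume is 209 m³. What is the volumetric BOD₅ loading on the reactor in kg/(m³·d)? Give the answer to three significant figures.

L_v = Q S₀ / V = 1230 × 1510 × 10⁻³ / 209.0 = 8.887 kg/(m³·d).

L_v ≈ 8.89 kg BOD₅/(m³·d)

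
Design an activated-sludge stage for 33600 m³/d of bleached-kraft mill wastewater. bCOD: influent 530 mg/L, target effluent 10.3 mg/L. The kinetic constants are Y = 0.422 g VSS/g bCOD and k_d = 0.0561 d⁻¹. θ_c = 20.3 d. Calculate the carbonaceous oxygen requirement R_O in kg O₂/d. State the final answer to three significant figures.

Observed yield with endogenous decay: Y_obs = Y / (1 + k_d·θ_c) = 0.422 / (1 + 0.0561 × 20.3) = 0.422 / 2.139 = 0.1973 g VSS/g bCOD.
Mass of bCOD removed per day: Q(S₀ − S) = 33600 × 519.7 g/m³ = 17462 kg/d.
P_X = Y_obs·Q·(S₀ − S) = 0.1973 × 17462 = 3445 kg VSS/d.
R_O = Q·(S₀ − S) − 1.42·P_X = 17462 − 1.42 × 3445 = 12570 kg O₂/d.

R_O ≈ 12600 kg O₂/d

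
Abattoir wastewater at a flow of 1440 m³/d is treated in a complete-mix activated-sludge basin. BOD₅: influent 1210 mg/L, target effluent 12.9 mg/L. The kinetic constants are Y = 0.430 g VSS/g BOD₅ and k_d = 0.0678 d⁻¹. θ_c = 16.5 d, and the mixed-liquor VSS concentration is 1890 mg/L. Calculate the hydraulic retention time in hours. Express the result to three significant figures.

Steady-state biomass mass balance: V·X·(1 + k_d·θ_c) = Y·Q·(S₀ − S)·θ_c, so V = 0.430 × 1440 × (1210 − 12.9) × 16.5 / [1890 × (1 + 0.0678 × 16.5)] = 1.22×10^7 / 4004 = 3054 m³.
HRT = V/Q = 3054 m³ / 1440 m³·d⁻¹ = 2.121 d × 24 = 50.91 h.

τ ≈ 50.9 h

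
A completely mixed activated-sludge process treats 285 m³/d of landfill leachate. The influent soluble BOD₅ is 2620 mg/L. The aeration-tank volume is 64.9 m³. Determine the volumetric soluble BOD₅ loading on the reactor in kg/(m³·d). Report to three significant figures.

L_v ≈ 11.5 kg soluble BOD₅/(m³·d)

Applied soluble BOD₅ load per unit volume = Q·S₀/V = (285 × 2620/1000)/64.90 = 11.51 kg soluble BOD₅·m⁻³·d⁻¹.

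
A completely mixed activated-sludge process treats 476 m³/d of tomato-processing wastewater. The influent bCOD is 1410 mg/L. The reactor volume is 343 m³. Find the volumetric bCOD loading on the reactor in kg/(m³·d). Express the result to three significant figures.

L_v ≈ 1.96 kg bCOD/(m³·d)

Applied bCOD load per unit volume = Q·S₀/V = (476 × 1410/1000)/343.0 = 1.957 kg bCOD·m⁻³·d⁻¹.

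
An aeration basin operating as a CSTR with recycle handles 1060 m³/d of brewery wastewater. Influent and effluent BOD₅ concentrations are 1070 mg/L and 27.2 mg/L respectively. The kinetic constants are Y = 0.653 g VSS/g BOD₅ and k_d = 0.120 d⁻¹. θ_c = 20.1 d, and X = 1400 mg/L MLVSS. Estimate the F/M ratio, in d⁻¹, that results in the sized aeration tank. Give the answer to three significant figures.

F/M ≈ 0.267 d⁻¹

Steady-state biomass mass balance: V·X·(1 + k_d·θ_c) = Y·Q·(S₀ − S)·θ_c, so V = 0.653 × 1060 × (1070 − 27.2) × 20.1 / [1400 × (1 + 0.120 × 20.1)] = 1.45×10^7 / 4777 = 3037 m³.
F/M = applied load / biomass = Q·S₀/(V·X) = 1060 × 1070 / (3037 × 1400) = 0.2667 d⁻¹.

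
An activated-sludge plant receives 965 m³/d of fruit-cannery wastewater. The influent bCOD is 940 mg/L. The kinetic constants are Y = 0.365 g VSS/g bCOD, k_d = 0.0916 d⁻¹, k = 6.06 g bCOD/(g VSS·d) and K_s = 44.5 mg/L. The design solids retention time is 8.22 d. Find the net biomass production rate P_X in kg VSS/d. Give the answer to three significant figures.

From the Monod/SRT balance for a CMAS, S = K_s·(1+k_d θ_c)/[θ_c·(Y k − k_d) − 1] = 44.5 × (1 + 0.0916 × 8.22) / [8.22 × (0.365 × 6.06 − 0.0916) − 1] = 78.01 / 16.43 = 4.748 mg/L.
Observed yield with endogenous decay: Y_obs = Y / (1 + k_d·θ_c) = 0.365 / (1 + 0.0916 × 8.22) = 0.365 / 1.753 = 0.2082 g VSS/g bCOD.
Mass of bCOD removed per day: Q(S₀ − S) = 965 × 935.2 g/m³ = 902.5 kg/d.
So the net sludge growth is P_X = 0.2082 × 902.5 = 187.9 kg VSS/d.

P_X ≈ 188 kg VSS/d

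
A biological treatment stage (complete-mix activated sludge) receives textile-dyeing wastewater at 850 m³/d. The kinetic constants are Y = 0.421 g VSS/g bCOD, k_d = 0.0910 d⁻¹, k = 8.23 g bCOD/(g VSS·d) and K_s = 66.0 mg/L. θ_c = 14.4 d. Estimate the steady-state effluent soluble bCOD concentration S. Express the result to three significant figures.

S ≈ 3.20 mg/L

For a completely mixed reactor with recycle the Lawrence–McCarty relation gives S = K_s·(1 + k_d·θ_c) / [θ_c·(Y·k − k_d) − 1] = 66.0 × (1 + 0.0910 × 14.4) / [14.4 × (0.421 × 8.23 − 0.0910) − 1] = 152.5 / 47.58 = 3.205 mg/L.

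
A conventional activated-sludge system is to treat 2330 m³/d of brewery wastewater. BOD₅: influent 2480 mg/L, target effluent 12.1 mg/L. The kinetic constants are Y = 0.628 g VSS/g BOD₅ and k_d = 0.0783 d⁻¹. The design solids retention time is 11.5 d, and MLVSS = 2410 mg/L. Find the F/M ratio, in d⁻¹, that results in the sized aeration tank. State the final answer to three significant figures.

Rearranging the biomass balance for a CMAS with decay, V = Y·Q·ΔS·θ_c / [X·(1+k_d θ_c)] = 0.628 × 2330 × (2480 − 12.1) × 11.5 / [2410 × (1 + 0.0783 × 11.5)] = 4.15×10^7 / 4580 = 9067 m³.
Food-to-microorganism ratio F/M = Q S₀ / (V X) = 2330 × 2480 / (9067 × 2410) = 0.2644 d⁻¹.

F/M ≈ 0.264 d⁻¹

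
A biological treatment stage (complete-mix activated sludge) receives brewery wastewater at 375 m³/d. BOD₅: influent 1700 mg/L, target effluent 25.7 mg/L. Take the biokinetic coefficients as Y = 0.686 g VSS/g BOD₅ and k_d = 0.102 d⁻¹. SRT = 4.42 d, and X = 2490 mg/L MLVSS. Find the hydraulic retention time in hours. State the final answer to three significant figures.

From the SRT design equation V = Y Q (S₀−S) θ_c / [X (1 + k_d θ_c)] = 0.686 × 375 × (1700 − 25.7) × 4.42 / [2490 × (1 + 0.102 × 4.42)] = 1.9×10^6 / 3613 = 527.0 m³.
Hydraulic retention time τ = V/Q = 527.0 / 375 = 1.405 d = 33.73 h.

τ ≈ 33.7 h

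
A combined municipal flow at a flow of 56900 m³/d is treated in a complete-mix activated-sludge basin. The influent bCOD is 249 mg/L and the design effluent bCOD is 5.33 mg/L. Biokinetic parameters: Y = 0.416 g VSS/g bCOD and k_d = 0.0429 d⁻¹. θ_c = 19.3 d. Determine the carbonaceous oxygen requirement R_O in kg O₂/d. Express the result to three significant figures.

Observed yield with endogenous decay: Y_obs = Y / (1 + k_d·θ_c) = 0.416 / (1 + 0.0429 × 19.3) = 0.416 / 1.828 = 0.2276 g VSS/g bCOD.
ΔS = 249 − 5.33 = 243.7 mg/L, so the substrate removal rate is 56900 × 243.7/1000 = 13865 kg bCOD/d.
Biomass synthesised: P_X = Y_obs × 13865 = 3155 kg VSS/d.
R_O = Q·ΔS − 1.42 P_X = 13865 − 4481 = 9384 kg O₂/d.

R_O ≈ 9380 kg O₂/d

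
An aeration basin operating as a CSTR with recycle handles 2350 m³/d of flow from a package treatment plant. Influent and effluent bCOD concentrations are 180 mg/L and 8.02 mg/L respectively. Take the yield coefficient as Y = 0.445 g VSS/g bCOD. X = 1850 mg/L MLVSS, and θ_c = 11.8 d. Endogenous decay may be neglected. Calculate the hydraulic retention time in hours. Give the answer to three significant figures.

With k_d = 0 the design equation reduces to V = Y Q (S₀−S) θ_c / X = 0.445 × 2350 × (180 − 8.02) × 11.8 / 1850 = 1147 m³.
HRT = V/Q = 1147 m³ / 2350 m³·d⁻¹ = 0.4881 d × 24 = 11.72 h.

τ ≈ 11.7 h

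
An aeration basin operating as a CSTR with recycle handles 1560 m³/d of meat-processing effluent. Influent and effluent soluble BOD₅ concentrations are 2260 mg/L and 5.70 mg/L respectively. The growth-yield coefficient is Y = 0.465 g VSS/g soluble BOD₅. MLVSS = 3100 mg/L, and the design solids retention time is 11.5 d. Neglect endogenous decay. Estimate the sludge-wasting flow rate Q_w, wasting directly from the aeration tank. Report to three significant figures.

Q_w ≈ 528 m³/d

V·X = Y·Q·ΔS·θ_c gives V = 0.465 × 1560 × (2260 − 5.70) × 11.5 / 3100 = 6066 m³.
With mixed-liquor wasting, θ_c = V/Q_w, so Q_w = V/θ_c = 6066/11.5 = 527.5 m³/d.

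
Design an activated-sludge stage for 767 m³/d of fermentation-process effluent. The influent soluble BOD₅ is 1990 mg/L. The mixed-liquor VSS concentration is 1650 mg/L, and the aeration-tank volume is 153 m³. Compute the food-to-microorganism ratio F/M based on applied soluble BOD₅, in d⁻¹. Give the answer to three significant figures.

Food-to-microorganism ratio F/M = Q S₀ / (V X) = 767 × 1990 / (153.0 × 1650) = 6.046 d⁻¹.

F/M ≈ 6.05 d⁻¹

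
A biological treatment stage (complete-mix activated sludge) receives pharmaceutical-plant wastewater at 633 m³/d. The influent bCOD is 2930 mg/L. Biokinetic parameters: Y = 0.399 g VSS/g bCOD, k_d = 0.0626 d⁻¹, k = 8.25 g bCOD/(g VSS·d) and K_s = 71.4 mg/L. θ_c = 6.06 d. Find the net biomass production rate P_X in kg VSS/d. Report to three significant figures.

P_X ≈ 536 kg VSS/d

For a completely mixed reactor with recycle the Lawrence–McCarty relation gives S = K_s·(1 + k_d·θ_c) / [θ_c·(Y·k − k_d) − 1] = 71.4 × (1 + 0.0626 × 6.06) / [6.06 × (0.399 × 8.25 − 0.0626) − 1] = 98.49 / 18.57 = 5.304 mg/L.
Y_obs = Y / (1 + k_d θ_c) = 0.399 / (1 + 0.0626 × 6.06) = 0.399 / 1.379 = 0.2893.
Substrate removed = Q·(S₀ − S) = 633 m³/d × (2930 − 5.30) g/m³ = 1.85×10^6 g/d = 1851 kg/d.
Net biomass production P_X = Y_obs × Q·(S₀ − S) = 0.2893 × 1851 = 535.5 kg VSS/d.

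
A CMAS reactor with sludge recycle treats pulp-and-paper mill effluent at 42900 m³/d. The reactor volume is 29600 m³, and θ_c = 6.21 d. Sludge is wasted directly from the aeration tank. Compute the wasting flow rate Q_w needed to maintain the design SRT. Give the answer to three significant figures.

Q_w ≈ 4770 m³/d

Wasting from the aeration tank: Q_w = V / θ_c = 29600 / 6.21 = 4767 m³/d.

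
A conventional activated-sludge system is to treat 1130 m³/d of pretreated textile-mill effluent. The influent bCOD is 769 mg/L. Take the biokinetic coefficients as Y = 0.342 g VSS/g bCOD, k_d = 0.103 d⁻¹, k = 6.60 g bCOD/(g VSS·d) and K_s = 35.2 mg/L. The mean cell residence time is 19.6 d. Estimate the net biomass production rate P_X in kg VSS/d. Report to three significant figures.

P_X ≈ 98.1 kg VSS/d

Effluent substrate depends only on kinetics and SRT: S = K_s(1 + k_d θ_c) / [θ_c(Yk − k_d) − 1] = 35.2 × (1 + 0.103 × 19.6) / [19.6 × (0.342 × 6.60 − 0.103) − 1] = 106.3 / 41.22 = 2.578 mg/L.
Correct the yield for decay: Y_obs = Y/(1 + k_d θ_c) = 0.342 / (1 + 0.103 × 19.6) = 0.342 / 3.019 = 0.1133.
Q·(S₀ − S) = 1130 × (769 − 2.58) × 10⁻³ = 866.1 kg/d removed.
So the net sludge growth is P_X = 0.1133 × 866.1 = 98.12 kg VSS/d.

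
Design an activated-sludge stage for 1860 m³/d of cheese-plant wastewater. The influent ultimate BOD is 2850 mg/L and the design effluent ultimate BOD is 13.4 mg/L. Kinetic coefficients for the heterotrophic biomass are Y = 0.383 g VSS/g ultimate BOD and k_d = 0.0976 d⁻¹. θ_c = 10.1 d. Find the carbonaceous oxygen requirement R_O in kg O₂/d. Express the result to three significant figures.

R_O ≈ 3830 kg O₂/d

The observed yield is Y_obs = Y/(1 + k_d·θ_c) = 0.383 / (1 + 0.0976 × 10.1) = 0.383 / 1.986 = 0.1929 g VSS per g ultimate BOD removed.
Q·(S₀ − S) = 1860 × (2850 − 13.4) × 10⁻³ = 5276 kg/d removed.
Biomass synthesised: P_X = Y_obs × 5276 = 1018 kg VSS/d.
Carbonaceous O₂ demand = substrate oxidised − cell-mass equivalent = 5276 − 1.42 × 1018 = 3831 kg O₂/d.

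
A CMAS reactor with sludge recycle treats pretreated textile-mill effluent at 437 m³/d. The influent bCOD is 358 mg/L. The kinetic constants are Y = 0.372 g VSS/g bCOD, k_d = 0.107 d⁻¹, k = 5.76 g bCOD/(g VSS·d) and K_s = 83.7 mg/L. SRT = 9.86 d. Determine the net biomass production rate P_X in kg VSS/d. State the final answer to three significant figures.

P_X ≈ 27.6 kg VSS/d

Effluent substrate depends only on kinetics and SRT: S = K_s(1 + k_d θ_c) / [θ_c(Yk − k_d) − 1] = 83.7 × (1 + 0.107 × 9.86) / [9.86 × (0.372 × 5.76 − 0.107) − 1] = 172.0 / 19.07 = 9.019 mg/L.
The observed yield is Y_obs = Y/(1 + k_d·θ_c) = 0.372 / (1 + 0.107 × 9.86) = 0.372 / 2.055 = 0.1810 g VSS per g bCOD removed.
Mass of bCOD removed per day: Q(S₀ − S) = 437 × 349.0 g/m³ = 152.5 kg/d.
Biomass produced: P_X = Y_obs·Q·ΔS = 0.1810 × 152.5 ≈ 27.61 kg VSS/d.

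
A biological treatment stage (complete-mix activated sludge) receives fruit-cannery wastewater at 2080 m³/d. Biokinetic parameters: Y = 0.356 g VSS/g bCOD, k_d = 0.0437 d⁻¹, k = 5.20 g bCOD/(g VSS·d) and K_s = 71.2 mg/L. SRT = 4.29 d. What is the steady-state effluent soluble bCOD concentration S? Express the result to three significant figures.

S ≈ 12.5 mg/L

For a completely mixed reactor with recycle the Lawrence–McCarty relation gives S = K_s·(1 + k_d·θ_c) / [θ_c·(Y·k − k_d) − 1] = 71.2 × (1 + 0.0437 × 4.29) / [4.29 × (0.356 × 5.20 − 0.0437) − 1] = 84.55 / 6.754 = 12.52 mg/L.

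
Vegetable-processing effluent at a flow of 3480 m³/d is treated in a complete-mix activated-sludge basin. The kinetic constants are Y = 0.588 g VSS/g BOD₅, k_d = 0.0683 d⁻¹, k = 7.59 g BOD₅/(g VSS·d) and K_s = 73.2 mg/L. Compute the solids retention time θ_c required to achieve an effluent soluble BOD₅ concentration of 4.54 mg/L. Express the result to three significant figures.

From 1/θ_c = Y·k·S/(K_s + S) − k_d: Y·k·S/(K_s+S) = 0.588 × 7.59 × 4.54 / (73.2 + 4.54) = 0.2606 d⁻¹.
1/θ_c = 0.2606 − 0.0683 = 0.1923 d⁻¹, so θ_c = 5.199 d.

θ_c ≈ 5.20 d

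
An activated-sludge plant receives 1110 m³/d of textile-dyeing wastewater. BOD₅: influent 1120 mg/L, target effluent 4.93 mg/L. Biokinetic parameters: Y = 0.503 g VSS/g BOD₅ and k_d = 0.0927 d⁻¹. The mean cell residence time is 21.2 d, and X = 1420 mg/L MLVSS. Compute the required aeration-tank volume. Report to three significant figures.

From the SRT design equation V = Y Q (S₀−S) θ_c / [X (1 + k_d θ_c)] = 0.503 × 1110 × (1120 − 4.93) × 21.2 / [1420 × (1 + 0.0927 × 21.2)] = 1.32×10^7 / 4211 = 3135 m³.

V ≈ 3130 m³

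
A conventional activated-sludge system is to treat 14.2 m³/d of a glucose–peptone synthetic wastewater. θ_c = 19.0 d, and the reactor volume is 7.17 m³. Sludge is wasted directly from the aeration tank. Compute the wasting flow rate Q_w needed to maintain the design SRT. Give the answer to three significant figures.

Q_w ≈ 0.377 m³/d

With mixed-liquor wasting, θ_c = V/Q_w, so Q_w = V/θ_c = 7.170/19.0 = 0.3774 m³/d.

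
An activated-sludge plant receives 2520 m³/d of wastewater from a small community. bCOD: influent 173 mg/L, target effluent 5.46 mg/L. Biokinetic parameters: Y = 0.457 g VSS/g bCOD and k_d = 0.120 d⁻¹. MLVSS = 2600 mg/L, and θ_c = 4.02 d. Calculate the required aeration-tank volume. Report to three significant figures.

Rearranging the biomass balance for a CMAS with decay, V = Y·Q·ΔS·θ_c / [X·(1+k_d θ_c)] = 0.457 × 2520 × (173 − 5.46) × 4.02 / [2600 × (1 + 0.120 × 4.02)] = 7.76×10^5 / 3854 = 201.2 m³.

V ≈ 201 m³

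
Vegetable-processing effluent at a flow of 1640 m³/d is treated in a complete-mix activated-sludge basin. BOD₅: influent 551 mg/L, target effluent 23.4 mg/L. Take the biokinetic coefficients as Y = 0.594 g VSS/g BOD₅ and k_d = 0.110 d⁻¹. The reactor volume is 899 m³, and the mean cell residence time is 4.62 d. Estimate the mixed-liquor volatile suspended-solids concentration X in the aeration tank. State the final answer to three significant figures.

X ≈ 1750 mg/L

X = Y·Q·ΔS·θ_c / [V·(1 + k_d θ_c)] = 0.594 × 1640 × (551 − 23.4) × 4.62 / [899 × (1 + 0.110 × 4.62)] = 1751 mg/L.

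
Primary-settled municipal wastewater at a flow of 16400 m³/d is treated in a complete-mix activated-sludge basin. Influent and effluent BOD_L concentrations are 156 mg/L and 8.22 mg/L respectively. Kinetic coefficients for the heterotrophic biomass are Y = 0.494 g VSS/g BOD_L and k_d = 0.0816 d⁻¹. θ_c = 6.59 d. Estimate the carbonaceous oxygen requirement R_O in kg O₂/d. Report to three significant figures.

Observed yield with endogenous decay: Y_obs = Y / (1 + k_d·θ_c) = 0.494 / (1 + 0.0816 × 6.59) = 0.494 / 1.538 = 0.3212 g VSS/g BOD_L.
Substrate removed = Q·(S₀ − S) = 16400 m³/d × (156 − 8.22) g/m³ = 2.42×10^6 g/d = 2424 kg/d.
Biomass synthesised: P_X = Y_obs × 2424 = 778.6 kg VSS/d.
R_O = Q·(S₀ − S) − 1.42·P_X = 2424 − 1.42 × 778.6 = 1318 kg O₂/d.

R_O ≈ 1320 kg O₂/d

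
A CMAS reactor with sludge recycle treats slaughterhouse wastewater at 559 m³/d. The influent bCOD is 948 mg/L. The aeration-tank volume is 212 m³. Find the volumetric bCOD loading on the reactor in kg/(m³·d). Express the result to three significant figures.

L_v ≈ 2.50 kg bCOD/(m³·d)

Applied bCOD load per unit volume = Q·S₀/V = (559 × 948/1000)/212.0 = 2.500 kg bCOD·m⁻³·d⁻¹.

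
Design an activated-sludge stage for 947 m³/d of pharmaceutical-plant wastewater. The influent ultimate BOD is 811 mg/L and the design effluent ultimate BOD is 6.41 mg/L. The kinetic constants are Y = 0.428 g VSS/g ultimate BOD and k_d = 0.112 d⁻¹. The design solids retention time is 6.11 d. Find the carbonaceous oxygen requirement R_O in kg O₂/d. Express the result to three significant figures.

The observed yield is Y_obs = Y/(1 + k_d·θ_c) = 0.428 / (1 + 0.112 × 6.11) = 0.428 / 1.684 = 0.2541 g VSS per g ultimate BOD removed.
Mass of ultimate BOD removed per day: Q(S₀ − S) = 947 × 804.6 g/m³ = 761.9 kg/d.
Net sludge production P_X = 0.2541 × 761.9 = 193.6 kg VSS/d.
R_O = Q·ΔS − 1.42 P_X = 761.9 − 274.9 = 487.0 kg O₂/d.

R_O ≈ 487 kg O₂/d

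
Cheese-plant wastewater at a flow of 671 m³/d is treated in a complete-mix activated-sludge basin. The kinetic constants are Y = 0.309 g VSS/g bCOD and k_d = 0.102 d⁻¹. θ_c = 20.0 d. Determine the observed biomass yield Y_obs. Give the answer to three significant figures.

Y_obs ≈ 0.102 g VSS/g bCOD

The observed yield is Y_obs = Y/(1 + k_d·θ_c) = 0.309 / (1 + 0.102 × 20.0) = 0.309 / 3.040 = 0.1016 g VSS per g bCOD removed.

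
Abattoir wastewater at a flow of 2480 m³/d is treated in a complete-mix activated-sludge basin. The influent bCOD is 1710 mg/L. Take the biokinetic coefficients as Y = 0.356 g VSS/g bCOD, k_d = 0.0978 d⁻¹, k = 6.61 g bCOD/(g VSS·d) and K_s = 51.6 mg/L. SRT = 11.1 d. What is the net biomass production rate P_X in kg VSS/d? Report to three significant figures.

P_X ≈ 722 kg VSS/d

Effluent substrate depends only on kinetics and SRT: S = K_s(1 + k_d θ_c) / [θ_c(Yk − k_d) − 1] = 51.6 × (1 + 0.0978 × 11.1) / [11.1 × (0.356 × 6.61 − 0.0978) − 1] = 107.6 / 24.03 = 4.478 mg/L.
Observed yield with endogenous decay: Y_obs = Y / (1 + k_d·θ_c) = 0.356 / (1 + 0.0978 × 11.1) = 0.356 / 2.086 = 0.1707 g VSS/g bCOD.
Substrate removed = Q·(S₀ − S) = 2480 m³/d × (1710 − 4.48) g/m³ = 4.23×10^6 g/d = 4230 kg/d.
P_X = Y_obs · Q(S₀ − S) = 0.1707 × 4230 = 722.0 kg VSS/d.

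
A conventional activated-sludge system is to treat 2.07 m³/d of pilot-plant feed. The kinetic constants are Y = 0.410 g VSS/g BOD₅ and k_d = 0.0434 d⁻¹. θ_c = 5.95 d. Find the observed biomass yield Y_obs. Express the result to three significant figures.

Y_obs ≈ 0.326 g VSS/g BOD₅

Y_obs = Y / (1 + k_d θ_c) = 0.410 / (1 + 0.0434 × 5.95) = 0.410 / 1.258 = 0.3259.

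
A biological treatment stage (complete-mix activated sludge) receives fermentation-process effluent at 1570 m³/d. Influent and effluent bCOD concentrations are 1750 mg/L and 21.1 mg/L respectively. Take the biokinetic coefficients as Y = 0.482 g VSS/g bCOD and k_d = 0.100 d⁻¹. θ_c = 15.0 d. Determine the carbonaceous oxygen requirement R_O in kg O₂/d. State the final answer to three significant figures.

R_O ≈ 1970 kg O₂/d

Y_obs = Y / (1 + k_d θ_c) = 0.482 / (1 + 0.100 × 15.0) = 0.482 / 2.500 = 0.1928.
Substrate removed = Q·(S₀ − S) = 1570 m³/d × (1750 − 21.1) g/m³ = 2.71×10^6 g/d = 2714 kg/d.
P_X = Y_obs·Q·(S₀ − S) = 0.1928 × 2714 = 523.3 kg VSS/d.
R_O = Q·ΔS − 1.42 P_X = 2714 − 743.1 = 1971 kg O₂/d.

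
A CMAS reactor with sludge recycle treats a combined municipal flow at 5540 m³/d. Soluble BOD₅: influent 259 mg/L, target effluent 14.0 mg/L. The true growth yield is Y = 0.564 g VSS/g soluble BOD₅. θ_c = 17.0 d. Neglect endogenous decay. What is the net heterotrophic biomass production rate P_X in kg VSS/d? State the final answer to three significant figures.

With endogenous decay neglected, the observed yield equals the true yield: Y_obs = Y = 0.564 g VSS/g soluble BOD₅.
ΔS = 259 − 14.0 = 245.0 mg/L, so the substrate removal rate is 5540 × 245.0/1000 = 1357 kg soluble BOD₅/d.
So the net sludge growth is P_X = 0.5640 × 1357 = 765.5 kg VSS/d.

P_X ≈ 766 kg VSS/d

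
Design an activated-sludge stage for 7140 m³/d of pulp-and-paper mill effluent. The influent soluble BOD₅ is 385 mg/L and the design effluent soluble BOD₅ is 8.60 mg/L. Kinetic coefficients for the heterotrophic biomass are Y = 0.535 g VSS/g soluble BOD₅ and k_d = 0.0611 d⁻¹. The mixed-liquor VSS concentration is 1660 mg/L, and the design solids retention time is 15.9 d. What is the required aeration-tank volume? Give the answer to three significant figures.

Rearranging the biomass balance for a CMAS with decay, V = Y·Q·ΔS·θ_c / [X·(1+k_d θ_c)] = 0.535 × 7140 × (385 − 8.60) × 15.9 / [1660 × (1 + 0.0611 × 15.9)] = 2.29×10^7 / 3273 = 6985 m³.

V ≈ 6990 m³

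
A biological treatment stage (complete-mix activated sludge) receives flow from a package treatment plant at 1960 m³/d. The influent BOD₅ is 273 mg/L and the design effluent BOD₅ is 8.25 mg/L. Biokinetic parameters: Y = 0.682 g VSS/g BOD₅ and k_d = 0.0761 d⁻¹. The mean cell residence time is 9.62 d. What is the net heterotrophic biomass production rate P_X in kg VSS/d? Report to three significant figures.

The observed yield is Y_obs = Y/(1 + k_d·θ_c) = 0.682 / (1 + 0.0761 × 9.62) = 0.682 / 1.732 = 0.3937 g VSS per g BOD₅ removed.
Substrate removed = Q·(S₀ − S) = 1960 m³/d × (273 − 8.25) g/m³ = 5.19×10^5 g/d = 518.9 kg/d.
Biomass produced: P_X = Y_obs·Q·ΔS = 0.3937 × 518.9 ≈ 204.3 kg VSS/d.

P_X ≈ 204 kg VSS/d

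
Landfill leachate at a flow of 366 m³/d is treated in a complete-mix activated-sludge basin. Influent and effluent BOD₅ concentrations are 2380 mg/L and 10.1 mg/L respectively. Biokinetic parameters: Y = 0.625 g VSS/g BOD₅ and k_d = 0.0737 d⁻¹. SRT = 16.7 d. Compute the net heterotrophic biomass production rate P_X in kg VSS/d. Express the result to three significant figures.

P_X ≈ 243 kg VSS/d

The observed yield is Y_obs = Y/(1 + k_d·θ_c) = 0.625 / (1 + 0.0737 × 16.7) = 0.625 / 2.231 = 0.2802 g VSS per g BOD₅ removed.
Q·(S₀ − S) = 366 × (2380 − 10.1) × 10⁻³ = 867.4 kg/d removed.
So the net sludge growth is P_X = 0.2802 × 867.4 = 243.0 kg VSS/d.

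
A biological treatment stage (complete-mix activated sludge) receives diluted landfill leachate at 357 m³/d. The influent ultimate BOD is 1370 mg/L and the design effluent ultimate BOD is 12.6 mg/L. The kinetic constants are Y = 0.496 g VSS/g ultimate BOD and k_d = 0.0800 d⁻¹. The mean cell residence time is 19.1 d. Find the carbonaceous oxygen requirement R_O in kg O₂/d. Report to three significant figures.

Y_obs = Y / (1 + k_d θ_c) = 0.496 / (1 + 0.0800 × 19.1) = 0.496 / 2.528 = 0.1962.
Substrate removed = Q·(S₀ − S) = 357 m³/d × (1370 − 12.6) g/m³ = 4.85×10^5 g/d = 484.6 kg/d.
P_X = Y_obs·Q·(S₀ − S) = 0.1962 × 484.6 = 95.08 kg VSS/d.
R_O = Q·ΔS − 1.42 P_X = 484.6 − 135.0 = 349.6 kg O₂/d.

R_O ≈ 350 kg O₂/d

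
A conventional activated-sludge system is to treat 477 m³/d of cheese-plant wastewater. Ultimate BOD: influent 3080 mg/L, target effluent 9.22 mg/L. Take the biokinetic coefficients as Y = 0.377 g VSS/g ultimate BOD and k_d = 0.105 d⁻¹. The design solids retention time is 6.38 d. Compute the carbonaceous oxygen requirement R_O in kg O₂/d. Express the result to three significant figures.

Y_obs = Y / (1 + k_d θ_c) = 0.377 / (1 + 0.105 × 6.38) = 0.377 / 1.670 = 0.2258.
Mass of ultimate BOD removed per day: Q(S₀ − S) = 477 × 3071 g/m³ = 1465 kg/d.
Biomass synthesised: P_X = Y_obs × 1465 = 330.7 kg VSS/d.
R_O = Q·ΔS − 1.42 P_X = 1465 − 469.6 = 995.2 kg O₂/d.

R_O ≈ 995 kg O₂/d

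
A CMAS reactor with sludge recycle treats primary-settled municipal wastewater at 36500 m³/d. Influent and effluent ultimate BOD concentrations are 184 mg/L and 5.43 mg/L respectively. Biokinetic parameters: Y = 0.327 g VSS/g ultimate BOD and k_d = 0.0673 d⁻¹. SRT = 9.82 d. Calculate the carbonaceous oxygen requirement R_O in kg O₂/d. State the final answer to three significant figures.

R_O ≈ 4700 kg O₂/d

Y_obs = Y / (1 + k_d θ_c) = 0.327 / (1 + 0.0673 × 9.82) = 0.327 / 1.661 = 0.1969.
Substrate removed = Q·(S₀ − S) = 36500 m³/d × (184 − 5.43) g/m³ = 6.52×10^6 g/d = 6518 kg/d.
Net sludge production P_X = 0.1969 × 6518 = 1283 kg VSS/d.
Carbonaceous O₂ demand = substrate oxidised − cell-mass equivalent = 6518 − 1.42 × 1283 = 4696 kg O₂/d.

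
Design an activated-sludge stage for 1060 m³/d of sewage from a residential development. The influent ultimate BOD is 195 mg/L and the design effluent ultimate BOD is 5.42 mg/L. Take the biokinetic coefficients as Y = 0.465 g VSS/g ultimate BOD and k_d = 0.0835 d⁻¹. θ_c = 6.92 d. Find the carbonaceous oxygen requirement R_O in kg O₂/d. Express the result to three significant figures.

Observed yield with endogenous decay: Y_obs = Y / (1 + k_d·θ_c) = 0.465 / (1 + 0.0835 × 6.92) = 0.465 / 1.578 = 0.2947 g VSS/g ultimate BOD.
Mass of ultimate BOD removed per day: Q(S₀ − S) = 1060 × 189.6 g/m³ = 201.0 kg/d.
P_X = Y_obs·Q·(S₀ − S) = 0.2947 × 201.0 = 59.22 kg VSS/d.
R_O = Q·(S₀ − S) − 1.42·P_X = 201.0 − 1.42 × 59.22 = 116.9 kg O₂/d.

R_O ≈ 117 kg O₂/d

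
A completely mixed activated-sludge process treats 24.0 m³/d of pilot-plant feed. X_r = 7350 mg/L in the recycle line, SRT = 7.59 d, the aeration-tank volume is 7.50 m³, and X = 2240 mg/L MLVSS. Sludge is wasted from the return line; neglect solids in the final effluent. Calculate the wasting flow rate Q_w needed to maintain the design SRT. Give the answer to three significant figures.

Q_w ≈ 0.301 m³/d

Q_w = (V·X)/(θ_c X_r) = 7.500 × 2240 / (7.59 × 7350) = 0.3011 m³/d.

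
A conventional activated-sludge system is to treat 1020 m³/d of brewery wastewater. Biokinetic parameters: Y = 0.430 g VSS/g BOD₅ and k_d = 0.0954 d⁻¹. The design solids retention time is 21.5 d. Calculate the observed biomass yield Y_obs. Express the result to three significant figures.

Y_obs ≈ 0.141 g VSS/g BOD₅

Y_obs = Y / (1 + k_d θ_c) = 0.430 / (1 + 0.0954 × 21.5) = 0.430 / 3.051 = 0.1409.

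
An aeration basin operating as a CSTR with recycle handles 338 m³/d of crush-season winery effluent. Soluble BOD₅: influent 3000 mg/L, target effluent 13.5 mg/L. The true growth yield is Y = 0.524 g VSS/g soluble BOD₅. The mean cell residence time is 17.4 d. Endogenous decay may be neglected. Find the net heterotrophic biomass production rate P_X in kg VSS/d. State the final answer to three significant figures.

P_X ≈ 529 kg VSS/d

No decay correction is needed, so Y_obs = Y = 0.524.
Mass of soluble BOD₅ removed per day: Q(S₀ − S) = 338 × 2986 g/m³ = 1009 kg/d.
P_X = Y_obs · Q(S₀ − S) = 0.5240 × 1009 = 528.9 kg VSS/d.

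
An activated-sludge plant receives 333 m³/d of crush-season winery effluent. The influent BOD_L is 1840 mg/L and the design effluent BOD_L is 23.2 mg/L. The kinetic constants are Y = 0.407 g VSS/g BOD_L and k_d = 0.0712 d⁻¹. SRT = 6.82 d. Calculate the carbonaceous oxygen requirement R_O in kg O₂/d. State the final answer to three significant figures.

Observed yield with endogenous decay: Y_obs = Y / (1 + k_d·θ_c) = 0.407 / (1 + 0.0712 × 6.82) = 0.407 / 1.486 = 0.2740 g VSS/g BOD_L.
Substrate removed = Q·(S₀ − S) = 333 m³/d × (1840 − 23.2) g/m³ = 6.05×10^5 g/d = 605.0 kg/d.
Biomass synthesised: P_X = Y_obs × 605.0 = 165.7 kg VSS/d.
Carbonaceous O₂ demand = substrate oxidised − cell-mass equivalent = 605.0 − 1.42 × 165.7 = 369.6 kg O₂/d.

R_O ≈ 370 kg O₂/d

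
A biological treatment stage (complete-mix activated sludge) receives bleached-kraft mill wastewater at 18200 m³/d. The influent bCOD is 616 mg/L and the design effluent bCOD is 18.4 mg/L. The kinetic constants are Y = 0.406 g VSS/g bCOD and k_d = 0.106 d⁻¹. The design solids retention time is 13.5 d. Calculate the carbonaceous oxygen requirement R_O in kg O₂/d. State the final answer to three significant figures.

R_O ≈ 8300 kg O₂/d

Correct the yield for decay: Y_obs = Y/(1 + k_d θ_c) = 0.406 / (1 + 0.106 × 13.5) = 0.406 / 2.431 = 0.1670.
ΔS = 616 − 18.4 = 597.6 mg/L, so the substrate removal rate is 18200 × 597.6/1000 = 10876 kg bCOD/d.
Net sludge production P_X = 0.1670 × 10876 = 1816 kg VSS/d.
Carbonaceous O₂ demand = substrate oxidised − cell-mass equivalent = 10876 − 1.42 × 1816 = 8297 kg O₂/d.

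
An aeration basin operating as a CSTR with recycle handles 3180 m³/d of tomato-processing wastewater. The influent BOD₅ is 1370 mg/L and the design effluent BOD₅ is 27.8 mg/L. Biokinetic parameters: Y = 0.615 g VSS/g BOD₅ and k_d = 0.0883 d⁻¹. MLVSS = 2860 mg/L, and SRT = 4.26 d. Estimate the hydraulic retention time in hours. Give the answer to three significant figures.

τ ≈ 21.4 h

From the SRT design equation V = Y Q (S₀−S) θ_c / [X (1 + k_d θ_c)] = 0.615 × 3180 × (1370 − 27.8) × 4.26 / [2860 × (1 + 0.0883 × 4.26)] = 1.12×10^7 / 3936 = 2841 m³.
Hydraulic retention time τ = V/Q = 2841 / 3180 = 0.8934 d = 21.44 h.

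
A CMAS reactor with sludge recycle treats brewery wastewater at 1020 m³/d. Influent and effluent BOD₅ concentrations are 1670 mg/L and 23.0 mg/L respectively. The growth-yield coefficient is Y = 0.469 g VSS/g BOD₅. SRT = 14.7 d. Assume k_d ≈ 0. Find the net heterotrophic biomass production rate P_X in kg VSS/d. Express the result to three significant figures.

No decay correction is needed, so Y_obs = Y = 0.469.
ΔS = 1670 − 23.0 = 1647 mg/L, so the substrate removal rate is 1020 × 1647/1000 = 1680 kg BOD₅/d.
So the net sludge growth is P_X = 0.4690 × 1680 = 787.9 kg VSS/d.

P_X ≈ 788 kg VSS/d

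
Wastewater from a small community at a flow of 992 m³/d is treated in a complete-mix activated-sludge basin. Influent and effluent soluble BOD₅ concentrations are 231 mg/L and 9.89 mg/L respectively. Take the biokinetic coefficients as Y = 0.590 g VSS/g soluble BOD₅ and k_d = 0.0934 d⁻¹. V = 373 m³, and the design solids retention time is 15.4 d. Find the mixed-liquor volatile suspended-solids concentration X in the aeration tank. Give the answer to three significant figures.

X ≈ 2190 mg/L

Solving the biomass balance for X: X = Y Q (S₀−S) θ_c / [V (1+k_d θ_c)] = 0.590 × 992 × (231 − 9.89) × 15.4 / [373 × (1 + 0.0934 × 15.4)] = 2191 mg/L.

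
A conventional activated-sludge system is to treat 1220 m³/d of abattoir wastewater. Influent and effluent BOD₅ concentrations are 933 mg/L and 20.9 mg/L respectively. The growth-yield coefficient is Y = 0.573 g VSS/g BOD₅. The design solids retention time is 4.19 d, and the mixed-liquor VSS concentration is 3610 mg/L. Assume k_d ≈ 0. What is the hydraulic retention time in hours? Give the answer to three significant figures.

τ ≈ 14.6 h

V·X = Y·Q·ΔS·θ_c gives V = 0.573 × 1220 × (933 − 20.9) × 4.19 / 3610 = 740.1 m³.
Hydraulic retention time τ = V/Q = 740.1 / 1220 = 0.6066 d = 14.56 h.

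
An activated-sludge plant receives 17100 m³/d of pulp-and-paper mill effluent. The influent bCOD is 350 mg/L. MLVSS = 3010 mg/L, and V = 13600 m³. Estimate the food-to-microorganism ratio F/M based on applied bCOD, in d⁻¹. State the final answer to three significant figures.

F/M = applied load / biomass = Q·S₀/(V·X) = 17100 × 350 / (13600 × 3010) = 0.1462 d⁻¹.

F/M ≈ 0.146 d⁻¹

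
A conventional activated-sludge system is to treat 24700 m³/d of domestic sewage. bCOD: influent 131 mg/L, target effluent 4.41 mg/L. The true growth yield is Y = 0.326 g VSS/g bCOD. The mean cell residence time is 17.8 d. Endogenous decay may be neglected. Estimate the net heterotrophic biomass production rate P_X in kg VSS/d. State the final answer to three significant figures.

No decay correction is needed, so Y_obs = Y = 0.326.
ΔS = 131 − 4.41 = 126.6 mg/L, so the substrate removal rate is 24700 × 126.6/1000 = 3127 kg bCOD/d.
So the net sludge growth is P_X = 0.3260 × 3127 = 1019 kg VSS/d.

P_X ≈ 1020 kg VSS/d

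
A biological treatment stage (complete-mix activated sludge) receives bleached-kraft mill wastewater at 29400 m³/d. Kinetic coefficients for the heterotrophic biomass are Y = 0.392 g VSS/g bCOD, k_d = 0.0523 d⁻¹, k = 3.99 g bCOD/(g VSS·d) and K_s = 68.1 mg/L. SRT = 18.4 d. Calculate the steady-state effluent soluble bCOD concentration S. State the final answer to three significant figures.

S ≈ 4.98 mg/L

Effluent substrate depends only on kinetics and SRT: S = K_s(1 + k_d θ_c) / [θ_c(Yk − k_d) − 1] = 68.1 × (1 + 0.0523 × 18.4) / [18.4 × (0.392 × 3.99 − 0.0523) − 1] = 133.6 / 26.82 = 4.983 mg/L.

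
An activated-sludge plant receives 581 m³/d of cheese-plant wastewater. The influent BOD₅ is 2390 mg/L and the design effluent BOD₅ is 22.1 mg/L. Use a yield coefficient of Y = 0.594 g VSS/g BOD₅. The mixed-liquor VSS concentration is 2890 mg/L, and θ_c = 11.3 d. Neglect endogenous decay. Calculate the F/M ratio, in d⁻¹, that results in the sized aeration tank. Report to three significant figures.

F/M ≈ 0.150 d⁻¹

Biomass mass balance (decay neglected): V·X = Y·Q·(S₀ − S)·θ_c, so V = 0.594 × 581 × (2390 − 22.1) × 11.3 / 2890 = 3195 m³.
F/M = Q·S₀ / (V·X) = 581 × 2390 / (3195 × 2890) = 0.1504 g BOD₅·(g VSS·d)⁻¹.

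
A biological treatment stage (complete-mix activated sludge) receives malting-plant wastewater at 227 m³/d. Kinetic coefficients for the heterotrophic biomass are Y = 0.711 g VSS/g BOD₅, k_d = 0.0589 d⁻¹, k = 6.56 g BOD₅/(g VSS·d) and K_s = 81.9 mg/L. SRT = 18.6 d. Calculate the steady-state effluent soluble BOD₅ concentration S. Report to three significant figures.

S ≈ 2.03 mg/L

From the Monod/SRT balance for a CMAS, S = K_s·(1+k_d θ_c)/[θ_c·(Y k − k_d) − 1] = 81.9 × (1 + 0.0589 × 18.6) / [18.6 × (0.711 × 6.56 − 0.0589) − 1] = 171.6 / 84.66 = 2.027 mg/L.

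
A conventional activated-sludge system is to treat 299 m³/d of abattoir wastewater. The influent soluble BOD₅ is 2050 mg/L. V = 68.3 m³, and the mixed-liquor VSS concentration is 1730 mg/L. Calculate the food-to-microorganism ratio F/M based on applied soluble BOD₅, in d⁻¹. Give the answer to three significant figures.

F/M = Q·S₀ / (V·X) = 299 × 2050 / (68.30 × 1730) = 5.188 g soluble BOD₅·(g VSS·d)⁻¹.

F/M ≈ 5.19 d⁻¹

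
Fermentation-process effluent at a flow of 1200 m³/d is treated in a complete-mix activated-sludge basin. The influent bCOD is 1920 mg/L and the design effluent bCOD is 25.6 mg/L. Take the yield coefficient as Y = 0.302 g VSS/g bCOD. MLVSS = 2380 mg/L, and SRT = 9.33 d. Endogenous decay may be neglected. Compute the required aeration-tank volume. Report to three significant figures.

V ≈ 2690 m³

With k_d = 0 the design equation reduces to V = Y Q (S₀−S) θ_c / X = 0.302 × 1200 × (1920 − 25.6) × 9.33 / 2380 = 2691 m³.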